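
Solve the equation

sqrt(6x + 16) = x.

Square both sides: 6x + 16 = (x)^2.
Expand and rearrange: x^2 - 6x - 16 = 0.
Solving gives x = 8 or x = -2.
Check each candidate in the original equation:
  x = 8: sqrt(64) = 8, while x = 8 — valid.
  x = -2: sqrt(4) = 2, while x = -2 — extraneous.

x = 8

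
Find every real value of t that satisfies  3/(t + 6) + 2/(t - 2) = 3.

Multiply both sides by (t + 6)(t - 2):
3(t - 2) + 2(t + 6) = 3(t + 6)(t - 2).
Expand and collect terms: 3t² + 7t - 42 = 0.
By the quadratic formula, t = (-7 ± √553) / 6, so t ≈ 2.7527 or t ≈ -5.086.
Neither value makes a denominator zero (t ≠ -6, t ≠ 2), so both are valid.

t = -5.086 or t = 2.7527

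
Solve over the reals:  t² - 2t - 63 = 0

Factor: (t + 7)(t - 9) = 0.
So t = -7 or t = 9.

t = -7 or t = 9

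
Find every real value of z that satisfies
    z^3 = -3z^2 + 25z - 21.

z = -7 or z = 1 or z = 3

Rearrange: z^3 + 3z^2 - 25z + 21 = 0.
Possible rational roots are divisors of 21. Testing z = 3 gives 0, so (z - 3) is a factor.
Divide: z^3 + 3z^2 - 25z + 21 = (z - 3)(z^2 + 6z - 7).
Factor the quadratic: z = 1 or z = -7.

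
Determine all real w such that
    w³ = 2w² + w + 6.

w = 3

Rearrange: w³ - 2w² - w - 6 = 0.
Possible rational roots are divisors of -6. Testing w = 3 gives 0, so (w - 3) is a factor.
Divide: w³ - 2w² - w - 6 = (w - 3)(w² + w + 2).
The quadratic w² + w + 2 has discriminant -7 < 0, so no further real roots.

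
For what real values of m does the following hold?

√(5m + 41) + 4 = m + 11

Isolate the radical: √(5m + 41) = m + 7.
Square both sides: 5m + 41 = (m + 7)².
Expand and rearrange: m² + 9m + 8 = 0.
Solving gives m = -1 or m = -8.
Check each candidate in the original equation:
  m = -1: √(36) = 6, while m + 7 = 6 — valid.
  m = -8: √(1) = 1, while m + 7 = -1 — extraneous.

m = -1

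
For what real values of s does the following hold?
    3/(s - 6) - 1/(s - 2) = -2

Multiply both sides by (s - 6)(s - 2):
3(s - 2) - (s - 6) = -2(s - 6)(s - 2).
Expand and collect terms: -2s² + 14s - 24 = 0.
Factor or apply the quadratic formula: s = 3 or s = 4.
Neither value makes a denominator zero (s ≠ 6, s ≠ 2), so both are valid.

s = 3 or s = 4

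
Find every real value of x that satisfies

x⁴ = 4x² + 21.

Let u = x². The equation becomes u² - 4u - 21 = 0.
Factor: (u + 3)(u - 7) = 0, so u = -3 or u = 7.
x² = -3 < 0 has no real solution.
x² = 7 gives x = ±√(7) ≈ ±2.6458.

x = -2.6458 or x = 2.6458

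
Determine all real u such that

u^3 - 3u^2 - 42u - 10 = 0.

Possible rational roots are divisors of -10. Testing u = -5 gives 0, so (u + 5) is a factor.
Divide: u^3 - 3u^2 - 42u - 10 = (u + 5)(u^2 - 8u - 2).
Apply the quadratic formula to u^2 - 8u - 2 = 0: u = (8 +/- sqrt(72))/2, i.e. u ~= 8.2426 or u ~= -0.2426.

u = -5 or u = -0.2426 or u = 8.2426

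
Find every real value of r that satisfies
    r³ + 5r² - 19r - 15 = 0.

Possible rational roots are divisors of -15. Testing r = 3 gives 0, so (r - 3) is a factor.
Divide: r³ + 5r² - 19r - 15 = (r - 3)(r² + 8r + 5).
Apply the quadratic formula to r² + 8r + 5 = 0: r = (-8 ± √44)/2, i.e. r ≈ -0.6834 or r ≈ -7.3166.

r = -7.3166 or r = -0.6834 or r = 3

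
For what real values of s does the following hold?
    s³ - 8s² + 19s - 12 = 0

Possible rational roots are divisors of -12. Testing s = 3 gives 0, so (s - 3) is a factor.
Divide: s³ - 8s² + 19s - 12 = (s - 3)(s² - 5s + 4).
Factor the quadratic: s = 4 or s = 1.

s = 1 or s = 3 or s = 4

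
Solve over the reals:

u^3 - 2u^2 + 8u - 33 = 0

u = 3

Possible rational roots are divisors of -33. Testing u = 3 gives 0, so (u - 3) is a factor.
Divide: u^3 - 2u^2 + 8u - 33 = (u - 3)(u^2 + u + 11).
The quadratic u^2 + u + 11 has discriminant -43 < 0, so no further real roots.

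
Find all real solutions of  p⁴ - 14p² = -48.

Let u = p². The equation becomes u² - 14u + 48 = 0.
Factor: (u - 8)(u - 6) = 0, so u = 8 or u = 6.
p² = 8 gives p = ±2·√(2) ≈ ±2.8284.
p² = 6 gives p = ±√(6) ≈ ±2.4495.

p = -2.8284 or p = -2.4495 or p = 2.4495 or p = 2.8284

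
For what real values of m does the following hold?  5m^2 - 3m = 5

Rearrange to standard form: 5m^2 - 3m - 5 = 0.
Discriminant: (-3)^2 - 4*5*(-5) = 109.
Quadratic formula: m = (3 +/- sqrt(109)) / 10.
So m = 3/10 + sqrt(109)/10 ~= 1.344 or m = 3/10 - sqrt(109)/10 ~= -0.744.

m = -0.744 or m = 1.344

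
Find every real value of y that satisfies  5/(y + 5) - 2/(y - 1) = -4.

y = -6.1685 or y = 1.4185

Multiply both sides by (y + 5)(y - 1):
5(y - 1) - 2(y + 5) = -4(y + 5)(y - 1).
Expand and collect terms: -4y² - 19y + 35 = 0.
By the quadratic formula, y = (19 ± √921) / -8, so y ≈ -6.1685 or y ≈ 1.4185.
Neither value makes a denominator zero (y ≠ -5, y ≠ 1), so both are valid.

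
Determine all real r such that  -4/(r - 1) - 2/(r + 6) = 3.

r = -6.804 or r = -0.196

Multiply both sides by (r - 1)(r + 6):
-4(r + 6) - 2(r - 1) = 3(r - 1)(r + 6).
Expand and collect terms: 3r² + 21r + 4 = 0.
By the quadratic formula, r = (-21 ± √393) / 6, so r ≈ -0.196 or r ≈ -6.804.
Neither value makes a denominator zero (r ≠ 1, r ≠ -6), so both are valid.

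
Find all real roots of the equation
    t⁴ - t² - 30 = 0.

t = -2.4495 or t = 2.4495

Let u = t². The equation becomes u² - u - 30 = 0.
Factor: (u + 5)(u - 6) = 0, so u = -5 or u = 6.
t² = -5 < 0 has no real solution.
t² = 6 gives t = ±√(6) ≈ ±2.4495.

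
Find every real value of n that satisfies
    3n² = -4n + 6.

n = -2.2301 or n = 0.8968

Rearrange to standard form: 3n² + 4n - 6 = 0.
Discriminant: (4)² − 4·3·(-6) = 88.
Quadratic formula: n = (-4 ± √88) / 6.
So n = -2/3 + √(22)/3 ≈ 0.8968 or n = -√(22)/3 - 2/3 ≈ -2.2301.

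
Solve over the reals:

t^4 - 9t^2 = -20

Let u = t^2. The equation becomes u^2 - 9u + 20 = 0.
Factor: (u - 5)(u - 4) = 0, so u = 5 or u = 4.
t^2 = 5 gives t = +/-sqrt(5) ~= +/-2.2361.
t^2 = 4 gives t = +/-2.

t = -2.2361 or t = -2 or t = 2 or t = 2.2361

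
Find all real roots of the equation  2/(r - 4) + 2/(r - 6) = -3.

Multiply both sides by (r - 4)(r - 6):
2(r - 6) + 2(r - 4) = -3(r - 4)(r - 6).
Expand and collect terms: -3r^2 + 26r - 52 = 0.
By the quadratic formula, r = (-26 +/- sqrt(52)) / -6, so r ~= 3.1315 or r ~= 5.5352.
Neither value makes a denominator zero (r != 4, r != 6), so both are valid.

r = 3.1315 or r = 5.5352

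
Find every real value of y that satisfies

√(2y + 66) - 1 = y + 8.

Isolate the radical: √(2y + 66) = y + 9.
Square both sides: 2y + 66 = (y + 9)².
Expand and rearrange: y² + 16y + 15 = 0.
Solving gives y = -1 or y = -15.
Check each candidate in the original equation:
  y = -1: √(64) = 8, while y + 9 = 8 — valid.
  y = -15: √(36) = 6, while y + 9 = -6 — extraneous.

y = -1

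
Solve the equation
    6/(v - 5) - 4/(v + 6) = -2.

Multiply both sides by (v - 5)(v + 6):
6(v + 6) - 4(v - 5) = -2(v - 5)(v + 6).
Expand and collect terms: -2v^2 - 4v + 4 = 0.
By the quadratic formula, v = (4 +/- sqrt(48)) / -4, so v ~= -2.7321 or v ~= 0.7321.
Neither value makes a denominator zero (v != 5, v != -6), so both are valid.

v = -2.7321 or v = 0.7321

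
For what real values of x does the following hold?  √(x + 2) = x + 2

Square both sides: x + 2 = (x + 2)².
Expand and rearrange: x² + 3x + 2 = 0.
Solving gives x = -1 or x = -2.
Check each candidate in the original equation:
  x = -1: √(1) = 1, while x + 2 = 1 — valid.
  x = -2: √(0) = 0, while x + 2 = 0 — valid.

x = -2 or x = -1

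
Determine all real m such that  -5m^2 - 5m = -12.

m = -2.1279 or m = 1.1279

Rearrange to standard form: -5m^2 - 5m + 12 = 0.
Discriminant: (-5)^2 - 4*(-5)*12 = 265.
Quadratic formula: m = (5 +/- sqrt(265)) / (-10).
So m = -sqrt(265)/10 - 1/2 ~= -2.1279 or m = -1/2 + sqrt(265)/10 ~= 1.1279.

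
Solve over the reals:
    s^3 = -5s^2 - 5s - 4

Rearrange: s^3 + 5s^2 + 5s + 4 = 0.
Possible rational roots are divisors of 4. Testing s = -4 gives 0, so (s + 4) is a factor.
Divide: s^3 + 5s^2 + 5s + 4 = (s + 4)(s^2 + s + 1).
The quadratic s^2 + s + 1 has discriminant -3 < 0, so no further real roots.

s = -4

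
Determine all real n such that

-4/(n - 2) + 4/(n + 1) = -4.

n = -1.7913 or n = 2.7913

Multiply both sides by (n - 2)(n + 1):
-4(n + 1) + 4(n - 2) = -4(n - 2)(n + 1).
Expand and collect terms: -4n² + 4n + 20 = 0.
By the quadratic formula, n = (-4 ± √336) / -8, so n ≈ -1.7913 or n ≈ 2.7913.
Neither value makes a denominator zero (n ≠ 2, n ≠ -1), so both are valid.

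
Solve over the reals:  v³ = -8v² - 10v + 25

v = -5 or v = -4.1926 or v = 1.1926

Rearrange: v³ + 8v² + 10v - 25 = 0.
Possible rational roots are divisors of -25. Testing v = -5 gives 0, so (v + 5) is a factor.
Divide: v³ + 8v² + 10v - 25 = (v + 5)(v² + 3v - 5).
Apply the quadratic formula to v² + 3v - 5 = 0: v = (-3 ± √29)/2, i.e. v ≈ 1.1926 or v ≈ -4.1926.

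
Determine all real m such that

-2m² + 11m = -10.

Rearrange to standard form: -2m² + 11m + 10 = 0.
Discriminant: (11)² − 4·(-2)·10 = 201.
Quadratic formula: m = (-11 ± √201) / (-4).
So m = 11/4 - √(201)/4 ≈ -0.7944 or m = 11/4 + √(201)/4 ≈ 6.2944.

m = -0.7944 or m = 6.2944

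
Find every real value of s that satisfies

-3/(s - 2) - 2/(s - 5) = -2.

Multiply both sides by (s - 2)(s - 5):
-3(s - 5) - 2(s - 2) = -2(s - 2)(s - 5).
Expand and collect terms: -2s^2 + 19s - 39 = 0.
Factor or apply the quadratic formula: s = 3 or s = 6.5.
Neither value makes a denominator zero (s != 2, s != 5), so both are valid.

s = 3 or s = 6.5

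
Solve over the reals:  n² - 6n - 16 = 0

Factor: (n - 8)(n + 2) = 0.
So n = 8 or n = -2.

n = -2 or n = 8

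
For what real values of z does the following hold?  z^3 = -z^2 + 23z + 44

z = -4 or z = -2.1401 or z = 5.1401

Rearrange: z^3 + z^2 - 23z - 44 = 0.
Possible rational roots are divisors of -44. Testing z = -4 gives 0, so (z + 4) is a factor.
Divide: z^3 + z^2 - 23z - 44 = (z + 4)(z^2 - 3z - 11).
Apply the quadratic formula to z^2 - 3z - 11 = 0: z = (3 +/- sqrt(53))/2, i.e. z ~= 5.1401 or z ~= -2.1401.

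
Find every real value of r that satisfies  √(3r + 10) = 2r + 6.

r = -2

Square both sides: 3r + 10 = (2r + 6)².
Expand and rearrange: 4r² + 21r + 26 = 0.
Solving gives r = -2 or r = -3.25.
Check each candidate in the original equation:
  r = -2: √(4) = 2, while 2r + 6 = 2 — valid.
  r = -3.25: √(0.25) = 0.5, while 2r + 6 = -0.5 — extraneous.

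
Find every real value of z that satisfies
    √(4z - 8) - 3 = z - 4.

z = 3

Isolate the radical: √(4z - 8) = z - 1.
Square both sides: 4z - 8 = (z - 1)².
Expand and rearrange: z² - 6z + 9 = 0.
This gives the repeated root z = 3.
Check in the original equation:
  z = 3: √(4) = 2, while z - 1 = 2 — valid.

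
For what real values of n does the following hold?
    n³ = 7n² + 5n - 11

n = -1.4721 or n = 1 or n = 7.4721

Rearrange: n³ - 7n² - 5n + 11 = 0.
Possible rational roots are divisors of 11. Testing n = 1 gives 0, so (n - 1) is a factor.
Divide: n³ - 7n² - 5n + 11 = (n - 1)(n² - 6n - 11).
Apply the quadratic formula to n² - 6n - 11 = 0: n = (6 ± √80)/2, i.e. n ≈ 7.4721 or n ≈ -1.4721.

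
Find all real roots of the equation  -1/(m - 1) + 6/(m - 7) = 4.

Multiply both sides by (m - 1)(m - 7):
-(m - 7) + 6(m - 1) = 4(m - 1)(m - 7).
Expand and collect terms: 4m² - 37m + 27 = 0.
By the quadratic formula, m = (37 ± √937) / 8, so m ≈ 8.4513 or m ≈ 0.7987.
Neither value makes a denominator zero (m ≠ 1, m ≠ 7), so both are valid.

m = 0.7987 or m = 8.4513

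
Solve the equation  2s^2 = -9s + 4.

Rearrange to standard form: 2s^2 + 9s - 4 = 0.
Discriminant: (9)^2 - 4*2*(-4) = 113.
Quadratic formula: s = (-9 +/- sqrt(113)) / 4.
So s = -9/4 + sqrt(113)/4 ~= 0.4075 or s = -sqrt(113)/4 - 9/4 ~= -4.9075.

s = -4.9075 or s = 0.4075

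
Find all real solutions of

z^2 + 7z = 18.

Bring every term to one side: z^2 + 7z - 18 = 0.
Factor: (z - 2)(z + 9) = 0.
So z = 2 or z = -9.

z = -9 or z = 2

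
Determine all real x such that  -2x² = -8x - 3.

x = -0.3452 or x = 4.3452

Rearrange to standard form: -2x² + 8x + 3 = 0.
Discriminant: (8)² − 4·(-2)·3 = 88.
Quadratic formula: x = (-8 ± √88) / (-4).
So x = 2 - √(22)/2 ≈ -0.3452 or x = 2 + √(22)/2 ≈ 4.3452.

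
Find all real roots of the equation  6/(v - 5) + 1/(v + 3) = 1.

Multiply both sides by (v - 5)(v + 3):
6(v + 3) + (v - 5) = (v - 5)(v + 3).
Expand and collect terms: v² - 9v - 28 = 0.
By the quadratic formula, v = (9 ± √193) / 2, so v ≈ 11.4462 or v ≈ -2.4462.
Neither value makes a denominator zero (v ≠ 5, v ≠ -3), so both are valid.

v = -2.4462 or v = 11.4462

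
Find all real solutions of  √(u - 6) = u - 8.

Square both sides: u - 6 = (u - 8)².
Expand and rearrange: u² - 17u + 70 = 0.
Solving gives u = 10 or u = 7.
Check each candidate in the original equation:
  u = 10: √(4) = 2, while u - 8 = 2 — valid.
  u = 7: √(1) = 1, while u - 8 = -1 — extraneous.

u = 10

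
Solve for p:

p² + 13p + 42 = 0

p = -7 or p = -6

Factor: (p + 6)(p + 7) = 0.
So p = -6 or p = -7.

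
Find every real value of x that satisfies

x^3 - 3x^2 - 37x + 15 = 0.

Possible rational roots are divisors of 15. Testing x = -5 gives 0, so (x + 5) is a factor.
Divide: x^3 - 3x^2 - 37x + 15 = (x + 5)(x^2 - 8x + 3).
Apply the quadratic formula to x^2 - 8x + 3 = 0: x = (8 +/- sqrt(52))/2, i.e. x ~= 7.6056 or x ~= 0.3944.

x = -5 or x = 0.3944 or x = 7.6056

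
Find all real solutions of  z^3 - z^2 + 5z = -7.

Rearrange: z^3 - z^2 + 5z + 7 = 0.
Possible rational roots are divisors of 7. Testing z = -1 gives 0, so (z + 1) is a factor.
Divide: z^3 - z^2 + 5z + 7 = (z + 1)(z^2 - 2z + 7).
The quadratic z^2 - 2z + 7 has discriminant -24 < 0, so no further real roots.

z = -1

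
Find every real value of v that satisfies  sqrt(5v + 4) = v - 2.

v = 9

Square both sides: 5v + 4 = (v - 2)^2.
Expand and rearrange: v^2 - 9v = 0.
Solving gives v = 9 or v = 0.
Check each candidate in the original equation:
  v = 9: sqrt(49) = 7, while v - 2 = 7 — valid.
  v = 0: sqrt(4) = 2, while v - 2 = -2 — extraneous.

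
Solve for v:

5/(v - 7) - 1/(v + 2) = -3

v = -1.5864 or v = 5.253

Multiply both sides by (v - 7)(v + 2):
5(v + 2) - (v - 7) = -3(v - 7)(v + 2).
Expand and collect terms: -3v² + 11v + 25 = 0.
By the quadratic formula, v = (-11 ± √421) / -6, so v ≈ -1.5864 or v ≈ 5.253.
Neither value makes a denominator zero (v ≠ 7, v ≠ -2), so both are valid.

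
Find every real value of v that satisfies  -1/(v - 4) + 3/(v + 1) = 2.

v = 0.7753 or v = 3.2247

Multiply both sides by (v - 4)(v + 1):
-(v + 1) + 3(v - 4) = 2(v - 4)(v + 1).
Expand and collect terms: 2v² - 8v + 5 = 0.
By the quadratic formula, v = (8 ± √24) / 4, so v ≈ 3.2247 or v ≈ 0.7753.
Neither value makes a denominator zero (v ≠ 4, v ≠ -1), so both are valid.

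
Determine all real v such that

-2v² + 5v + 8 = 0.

v = -1.1085 or v = 3.6085

Discriminant: (5)² − 4·(-2)·8 = 89.
Quadratic formula: v = (-5 ± √89) / (-4).
So v = 5/4 - √(89)/4 ≈ -1.1085 or v = 5/4 + √(89)/4 ≈ 3.6085.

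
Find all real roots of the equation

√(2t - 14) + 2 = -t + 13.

t = 9

Isolate the radical: √(2t - 14) = -t + 11.
Square both sides: 2t - 14 = (-t + 11)².
Expand and rearrange: t² - 24t + 135 = 0.
Solving gives t = 15 or t = 9.
Check each candidate in the original equation:
  t = 15: √(16) = 4, while -t + 11 = -4 — extraneous.
  t = 9: √(4) = 2, while -t + 11 = 2 — valid.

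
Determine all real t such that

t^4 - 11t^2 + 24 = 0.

t = -2.8284 or t = -1.7321 or t = 1.7321 or t = 2.8284

Let u = t^2. The equation becomes u^2 - 11u + 24 = 0.
Factor: (u - 8)(u - 3) = 0, so u = 8 or u = 3.
t^2 = 8 gives t = +/-2*sqrt(2) ~= +/-2.8284.
t^2 = 3 gives t = +/-sqrt(3) ~= +/-1.7321.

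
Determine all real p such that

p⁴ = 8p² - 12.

Let u = p². The equation becomes u² - 8u + 12 = 0.
Factor: (u - 6)(u - 2) = 0, so u = 6 or u = 2.
p² = 6 gives p = ±√(6) ≈ ±2.4495.
p² = 2 gives p = ±√(2) ≈ ±1.4142.

p = -2.4495 or p = -1.4142 or p = 1.4142 or p = 2.4495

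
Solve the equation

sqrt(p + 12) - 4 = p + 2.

Isolate the radical: sqrt(p + 12) = p + 6.
Square both sides: p + 12 = (p + 6)^2.
Expand and rearrange: p^2 + 11p + 24 = 0.
Solving gives p = -3 or p = -8.
Check each candidate in the original equation:
  p = -3: sqrt(9) = 3, while p + 6 = 3 — valid.
  p = -8: sqrt(4) = 2, while p + 6 = -2 — extraneous.

p = -3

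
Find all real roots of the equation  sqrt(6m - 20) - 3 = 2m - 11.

m = 6

Isolate the radical: sqrt(6m - 20) = 2m - 8.
Square both sides: 6m - 20 = (2m - 8)^2.
Expand and rearrange: 4m^2 - 38m + 84 = 0.
Solving gives m = 6 or m = 3.5.
Check each candidate in the original equation:
  m = 6: sqrt(16) = 4, while 2m - 8 = 4 — valid.
  m = 3.5: sqrt(1) = 1, while 2m - 8 = -1 — extraneous.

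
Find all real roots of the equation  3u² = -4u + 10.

Rearrange to standard form: 3u² + 4u - 10 = 0.
Discriminant: (4)² − 4·3·(-10) = 136.
Quadratic formula: u = (-4 ± √136) / 6.
So u = -2/3 + √(34)/3 ≈ 1.277 or u = -√(34)/3 - 2/3 ≈ -2.6103.

u = -2.6103 or u = 1.277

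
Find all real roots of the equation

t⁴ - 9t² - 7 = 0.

t = -3.1177 or t = 3.1177

Let u = t². The equation becomes u² - 9u - 7 = 0.
By the quadratic formula, u = 9/2 + √(109)/2 or u = 9/2 - √(109)/2.
t² = 9/2 + √(109)/2 gives t = ±√(9/2 + √(109)/2) ≈ ±3.1177.
t² = 9/2 - √(109)/2 < 0 has no real solution.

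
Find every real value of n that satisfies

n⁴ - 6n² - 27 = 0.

n = -3 or n = 3

Let u = n². The equation becomes u² - 6u - 27 = 0.
Factor: (u + 3)(u - 9) = 0, so u = -3 or u = 9.
n² = -3 < 0 has no real solution.
n² = 9 gives n = ±3.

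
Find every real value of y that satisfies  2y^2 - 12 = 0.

Discriminant: (0)^2 - 4*2*(-12) = 96.
Quadratic formula: y = (0 +/- sqrt(96)) / 4.
So y = sqrt(6) ~= 2.4495 or y = -sqrt(6) ~= -2.4495.

y = -2.4495 or y = 2.4495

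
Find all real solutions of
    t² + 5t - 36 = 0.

Factor: (t + 9)(t - 4) = 0.
So t = -9 or t = 4.

t = -9 or t = 4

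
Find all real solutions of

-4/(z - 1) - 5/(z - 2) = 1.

z = -7.4721 or z = 1.4721

Multiply both sides by (z - 1)(z - 2):
-4(z - 2) - 5(z - 1) = (z - 1)(z - 2).
Expand and collect terms: z² + 6z - 11 = 0.
By the quadratic formula, z = (-6 ± √80) / 2, so z ≈ 1.4721 or z ≈ -7.4721.
Neither value makes a denominator zero (z ≠ 1, z ≠ 2), so both are valid.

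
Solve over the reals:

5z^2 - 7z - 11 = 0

Discriminant: (-7)^2 - 4*5*(-11) = 269.
Quadratic formula: z = (7 +/- sqrt(269)) / 10.
So z = 7/10 + sqrt(269)/10 ~= 2.3401 or z = 7/10 - sqrt(269)/10 ~= -0.9401.

z = -0.9401 or z = 2.3401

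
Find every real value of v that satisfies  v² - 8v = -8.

Rearrange to standard form: v² - 8v + 8 = 0.
Discriminant: (-8)² − 4·1·8 = 32.
Quadratic formula: v = (8 ± √32) / 2.
So v = 2·√(2) + 4 ≈ 6.8284 or v = 4 - 2·√(2) ≈ 1.1716.

v = 1.1716 or v = 6.8284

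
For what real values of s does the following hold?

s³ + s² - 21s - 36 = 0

Possible rational roots are divisors of -36. Testing s = -4 gives 0, so (s + 4) is a factor.
Divide: s³ + s² - 21s - 36 = (s + 4)(s² - 3s - 9).
Apply the quadratic formula to s² - 3s - 9 = 0: s = (3 ± √45)/2, i.e. s ≈ 4.8541 or s ≈ -1.8541.

s = -4 or s = -1.8541 or s = 4.8541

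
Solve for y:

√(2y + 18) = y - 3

Square both sides: 2y + 18 = (y - 3)².
Expand and rearrange: y² - 8y - 9 = 0.
Solving gives y = 9 or y = -1.
Check each candidate in the original equation:
  y = 9: √(36) = 6, while y - 3 = 6 — valid.
  y = -1: √(16) = 4, while y - 3 = -4 — extraneous.

y = 9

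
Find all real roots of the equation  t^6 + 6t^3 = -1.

Let u = t^3. The equation becomes u^2 + 6u + 1 = 0.
By the quadratic formula, u = -3 + 2*sqrt(2) or u = -3 - 2*sqrt(2).
t^3 = -3 + 2*sqrt(2) gives t = -(3 - 2*sqrt(2))^(1/3) ~= -0.5557.
t^3 = -3 - 2*sqrt(2) gives t = -(2*sqrt(2) + 3)^(1/3) ~= -1.7996.

t = -1.7996 or t = -0.5557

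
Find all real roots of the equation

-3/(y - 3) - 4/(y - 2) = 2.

y = -1.1375 or y = 2.6375

Multiply both sides by (y - 3)(y - 2):
-3(y - 2) - 4(y - 3) = 2(y - 3)(y - 2).
Expand and collect terms: 2y² - 3y - 6 = 0.
By the quadratic formula, y = (3 ± √57) / 4, so y ≈ 2.6375 or y ≈ -1.1375.
Neither value makes a denominator zero (y ≠ 3, y ≠ 2), so both are valid.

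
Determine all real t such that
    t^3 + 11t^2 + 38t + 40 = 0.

Possible rational roots are divisors of 40. Testing t = -5 gives 0, so (t + 5) is a factor.
Divide: t^3 + 11t^2 + 38t + 40 = (t + 5)(t^2 + 6t + 8).
Factor the quadratic: t = -2 or t = -4.

t = -5 or t = -4 or t = -2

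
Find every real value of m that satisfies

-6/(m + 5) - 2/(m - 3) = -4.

m = -3.6056 or m = 3.6056

Multiply both sides by (m + 5)(m - 3):
-6(m - 3) - 2(m + 5) = -4(m + 5)(m - 3).
Expand and collect terms: -4m^2 + 52 = 0.
By the quadratic formula, m = (0 +/- sqrt(832)) / -8, so m ~= -3.6056 or m ~= 3.6056.
Neither value makes a denominator zero (m != -5, m != 3), so both are valid.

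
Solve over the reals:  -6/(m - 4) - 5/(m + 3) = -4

Multiply both sides by (m - 4)(m + 3):
-6(m + 3) - 5(m - 4) = -4(m - 4)(m + 3).
Expand and collect terms: -4m² + 15m + 46 = 0.
Factor or apply the quadratic formula: m = -2 or m = 5.75.
Neither value makes a denominator zero (m ≠ 4, m ≠ -3), so both are valid.

m = -2 or m = 5.75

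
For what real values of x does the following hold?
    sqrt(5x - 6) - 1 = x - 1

x = 2 or x = 3

Isolate the radical: sqrt(5x - 6) = x.
Square both sides: 5x - 6 = (x)^2.
Expand and rearrange: x^2 - 5x + 6 = 0.
Solving gives x = 3 or x = 2.
Check each candidate in the original equation:
  x = 3: sqrt(9) = 3, while x = 3 — valid.
  x = 2: sqrt(4) = 2, while x = 2 — valid.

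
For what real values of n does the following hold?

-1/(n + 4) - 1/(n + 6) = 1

Multiply both sides by (n + 4)(n + 6):
-(n + 6) - (n + 4) = (n + 4)(n + 6).
Expand and collect terms: n^2 + 12n + 34 = 0.
By the quadratic formula, n = (-12 +/- sqrt(8)) / 2, so n ~= -4.5858 or n ~= -7.4142.
Neither value makes a denominator zero (n != -4, n != -6), so both are valid.

n = -7.4142 or n = -4.5858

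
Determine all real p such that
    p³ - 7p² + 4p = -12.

Rearrange: p³ - 7p² + 4p + 12 = 0.
Possible rational roots are divisors of 12. Testing p = -1 gives 0, so (p + 1) is a factor.
Divide: p³ - 7p² + 4p + 12 = (p + 1)(p² - 8p + 12).
Factor the quadratic: p = 6 or p = 2.

p = -1 or p = 2 or p = 6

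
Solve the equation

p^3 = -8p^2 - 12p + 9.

p = -5.5414 or p = -3 or p = 0.5414

Rearrange: p^3 + 8p^2 + 12p - 9 = 0.
Possible rational roots are divisors of -9. Testing p = -3 gives 0, so (p + 3) is a factor.
Divide: p^3 + 8p^2 + 12p - 9 = (p + 3)(p^2 + 5p - 3).
Apply the quadratic formula to p^2 + 5p - 3 = 0: p = (-5 +/- sqrt(37))/2, i.e. p ~= 0.5414 or p ~= -5.5414.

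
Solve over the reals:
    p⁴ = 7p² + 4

p = -2.7443 or p = 2.7443

Let u = p². The equation becomes u² - 7u - 4 = 0.
By the quadratic formula, u = 7/2 + √(65)/2 or u = 7/2 - √(65)/2.
p² = 7/2 + √(65)/2 gives p = ±√(7/2 + √(65)/2) ≈ ±2.7443.
p² = 7/2 - √(65)/2 < 0 has no real solution.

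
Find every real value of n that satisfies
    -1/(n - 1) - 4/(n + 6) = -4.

Multiply both sides by (n - 1)(n + 6):
-(n + 6) - 4(n - 1) = -4(n - 1)(n + 6).
Expand and collect terms: -4n^2 - 15n + 26 = 0.
By the quadratic formula, n = (15 +/- sqrt(641)) / -8, so n ~= -5.0397 or n ~= 1.2897.
Neither value makes a denominator zero (n != 1, n != -6), so both are valid.

n = -5.0397 or n = 1.2897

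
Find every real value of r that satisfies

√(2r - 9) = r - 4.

r = 5

Square both sides: 2r - 9 = (r - 4)².
Expand and rearrange: r² - 10r + 25 = 0.
This gives the repeated root r = 5.
Check in the original equation:
  r = 5: √(1) = 1, while r - 4 = 1 — valid.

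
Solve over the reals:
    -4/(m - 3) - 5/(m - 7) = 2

Multiply both sides by (m - 3)(m - 7):
-4(m - 7) - 5(m - 3) = 2(m - 3)(m - 7).
Expand and collect terms: 2m² - 11m - 1 = 0.
By the quadratic formula, m = (11 ± √129) / 4, so m ≈ 5.5895 or m ≈ -0.0895.
Neither value makes a denominator zero (m ≠ 3, m ≠ 7), so both are valid.

m = -0.0895 or m = 5.5895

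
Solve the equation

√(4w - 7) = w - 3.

Square both sides: 4w - 7 = (w - 3)².
Expand and rearrange: w² - 10w + 16 = 0.
Solving gives w = 8 or w = 2.
Check each candidate in the original equation:
  w = 8: √(25) = 5, while w - 3 = 5 — valid.
  w = 2: √(1) = 1, while w - 3 = -1 — extraneous.

w = 8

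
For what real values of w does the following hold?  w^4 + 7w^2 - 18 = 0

w = -1.4142 or w = 1.4142

Let u = w^2. The equation becomes u^2 + 7u - 18 = 0.
Factor: (u + 9)(u - 2) = 0, so u = -9 or u = 2.
w^2 = -9 < 0 has no real solution.
w^2 = 2 gives w = +/-sqrt(2) ~= +/-1.4142.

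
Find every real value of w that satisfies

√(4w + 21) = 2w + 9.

w = -3

Square both sides: 4w + 21 = (2w + 9)².
Expand and rearrange: 4w² + 32w + 60 = 0.
Solving gives w = -3 or w = -5.
Check each candidate in the original equation:
  w = -3: √(9) = 3, while 2w + 9 = 3 — valid.
  w = -5: √(1) = 1, while 2w + 9 = -1 — extraneous.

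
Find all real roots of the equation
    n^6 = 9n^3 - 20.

Let u = n^3. The equation becomes u^2 - 9u + 20 = 0.
Factor: (u - 5)(u - 4) = 0, so u = 5 or u = 4.
n^3 = 5 gives n = (5)^(1/3) ~= 1.71.
n^3 = 4 gives n = (4)^(1/3) ~= 1.5874.

n = 1.5874 or n = 1.71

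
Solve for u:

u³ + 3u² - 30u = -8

Rearrange: u³ + 3u² - 30u + 8 = 0.
Possible rational roots are divisors of 8. Testing u = 4 gives 0, so (u - 4) is a factor.
Divide: u³ + 3u² - 30u + 8 = (u - 4)(u² + 7u - 2).
Apply the quadratic formula to u² + 7u - 2 = 0: u = (-7 ± √57)/2, i.e. u ≈ 0.2749 or u ≈ -7.2749.

u = -7.2749 or u = 0.2749 or u = 4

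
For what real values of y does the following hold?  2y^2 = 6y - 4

y = 1 or y = 2

Bring every term to one side: 2y^2 - 6y + 4 = 0.
Factor: 2(y - 2)(y - 1) = 0.
So y = 2 or y = 1.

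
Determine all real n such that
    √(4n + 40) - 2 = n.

n = 6

Isolate the radical: √(4n + 40) = n + 2.
Square both sides: 4n + 40 = (n + 2)².
Expand and rearrange: n² - 36 = 0.
Solving gives n = 6 or n = -6.
Check each candidate in the original equation:
  n = 6: √(64) = 8, while n + 2 = 8 — valid.
  n = -6: √(16) = 4, while n + 2 = -4 — extraneous.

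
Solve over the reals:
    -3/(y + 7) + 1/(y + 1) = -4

Multiply both sides by (y + 7)(y + 1):
-3(y + 1) + (y + 7) = -4(y + 7)(y + 1).
Expand and collect terms: -4y² - 30y - 32 = 0.
By the quadratic formula, y = (30 ± √388) / -8, so y ≈ -6.2122 or y ≈ -1.2878.
Neither value makes a denominator zero (y ≠ -7, y ≠ -1), so both are valid.

y = -6.2122 or y = -1.2878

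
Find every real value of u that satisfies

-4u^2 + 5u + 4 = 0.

u = -0.5542 or u = 1.8042

Discriminant: (5)^2 - 4*(-4)*4 = 89.
Quadratic formula: u = (-5 +/- sqrt(89)) / (-8).
So u = 5/8 - sqrt(89)/8 ~= -0.5542 or u = 5/8 + sqrt(89)/8 ~= 1.8042.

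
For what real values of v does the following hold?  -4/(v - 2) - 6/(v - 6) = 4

Multiply both sides by (v - 2)(v - 6):
-4(v - 6) - 6(v - 2) = 4(v - 2)(v - 6).
Expand and collect terms: 4v^2 - 22v + 12 = 0.
By the quadratic formula, v = (22 +/- sqrt(292)) / 8, so v ~= 4.886 or v ~= 0.614.
Neither value makes a denominator zero (v != 2, v != 6), so both are valid.

v = 0.614 or v = 4.886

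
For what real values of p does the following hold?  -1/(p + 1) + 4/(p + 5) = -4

Multiply both sides by (p + 1)(p + 5):
-(p + 5) + 4(p + 1) = -4(p + 1)(p + 5).
Expand and collect terms: -4p² - 27p - 19 = 0.
By the quadratic formula, p = (27 ± √425) / -8, so p ≈ -5.9519 or p ≈ -0.7981.
Neither value makes a denominator zero (p ≠ -1, p ≠ -5), so both are valid.

p = -5.9519 or p = -0.7981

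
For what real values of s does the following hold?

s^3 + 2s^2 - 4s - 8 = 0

s = -2 or s = 2

Possible rational roots are divisors of -8. Testing s = 2 gives 0, so (s - 2) is a factor.
Divide: s^3 + 2s^2 - 4s - 8 = (s - 2)(s^2 + 4s + 4).
The quadratic has the repeated root s = -2.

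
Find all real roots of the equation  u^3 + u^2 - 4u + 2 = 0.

Possible rational roots are divisors of 2. Testing u = 1 gives 0, so (u - 1) is a factor.
Divide: u^3 + u^2 - 4u + 2 = (u - 1)(u^2 + 2u - 2).
Apply the quadratic formula to u^2 + 2u - 2 = 0: u = (-2 +/- sqrt(12))/2, i.e. u ~= 0.7321 or u ~= -2.7321.

u = -2.7321 or u = 0.7321 or u = 1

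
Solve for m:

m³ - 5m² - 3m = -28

m = -2.1926 or m = 3.1926 or m = 4

Rearrange: m³ - 5m² - 3m + 28 = 0.
Possible rational roots are divisors of 28. Testing m = 4 gives 0, so (m - 4) is a factor.
Divide: m³ - 5m² - 3m + 28 = (m - 4)(m² - m - 7).
Apply the quadratic formula to m² - m - 7 = 0: m = (1 ± √29)/2, i.e. m ≈ 3.1926 or m ≈ -2.1926.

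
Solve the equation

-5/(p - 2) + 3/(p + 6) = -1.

Multiply both sides by (p - 2)(p + 6):
-5(p + 6) + 3(p - 2) = -(p - 2)(p + 6).
Expand and collect terms: -p² - 2p + 48 = 0.
Factor or apply the quadratic formula: p = -8 or p = 6.
Neither value makes a denominator zero (p ≠ 2, p ≠ -6), so both are valid.

p = -8 or p = 6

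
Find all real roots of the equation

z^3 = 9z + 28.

Rearrange: z^3 - 9z - 28 = 0.
Possible rational roots are divisors of -28. Testing z = 4 gives 0, so (z - 4) is a factor.
Divide: z^3 - 9z - 28 = (z - 4)(z^2 + 4z + 7).
The quadratic z^2 + 4z + 7 has discriminant -12 < 0, so no further real roots.

z = 4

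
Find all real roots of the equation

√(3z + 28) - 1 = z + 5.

z = -1

Isolate the radical: √(3z + 28) = z + 6.
Square both sides: 3z + 28 = (z + 6)².
Expand and rearrange: z² + 9z + 8 = 0.
Solving gives z = -1 or z = -8.
Check each candidate in the original equation:
  z = -1: √(25) = 5, while z + 6 = 5 — valid.
  z = -8: √(4) = 2, while z + 6 = -2 — extraneous.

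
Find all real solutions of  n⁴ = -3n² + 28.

n = -2 or n = 2

Let u = n². The equation becomes u² + 3u - 28 = 0.
Factor: (u - 4)(u + 7) = 0, so u = 4 or u = -7.
n² = 4 gives n = ±2.
n² = -7 < 0 has no real solution.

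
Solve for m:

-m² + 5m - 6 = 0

Factor: -1(m - 3)(m - 2) = 0.
So m = 3 or m = 2.

m = 2 or m = 3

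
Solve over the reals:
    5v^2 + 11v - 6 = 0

Discriminant: (11)^2 - 4*5*(-6) = 241.
Quadratic formula: v = (-11 +/- sqrt(241)) / 10.
So v = -11/10 + sqrt(241)/10 ~= 0.4524 or v = -sqrt(241)/10 - 11/10 ~= -2.6524.

v = -2.6524 or v = 0.4524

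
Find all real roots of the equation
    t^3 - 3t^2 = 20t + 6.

Rearrange: t^3 - 3t^2 - 20t - 6 = 0.
Possible rational roots are divisors of -6. Testing t = -3 gives 0, so (t + 3) is a factor.
Divide: t^3 - 3t^2 - 20t - 6 = (t + 3)(t^2 - 6t - 2).
Apply the quadratic formula to t^2 - 6t - 2 = 0: t = (6 +/- sqrt(44))/2, i.e. t ~= 6.3166 or t ~= -0.3166.

t = -3 or t = -0.3166 or t = 6.3166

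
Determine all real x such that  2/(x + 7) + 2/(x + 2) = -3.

x = -7.754 or x = -2.5793

Multiply both sides by (x + 7)(x + 2):
2(x + 2) + 2(x + 7) = -3(x + 7)(x + 2).
Expand and collect terms: -3x^2 - 31x - 60 = 0.
By the quadratic formula, x = (31 +/- sqrt(241)) / -6, so x ~= -7.754 or x ~= -2.5793.
Neither value makes a denominator zero (x != -7, x != -2), so both are valid.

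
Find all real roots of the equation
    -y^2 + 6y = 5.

Bring every term to one side: -y^2 + 6y - 5 = 0.
Factor: -1(y - 1)(y - 5) = 0.
So y = 1 or y = 5.

y = 1 or y = 5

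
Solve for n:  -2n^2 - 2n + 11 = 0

n = -2.8979 or n = 1.8979

Discriminant: (-2)^2 - 4*(-2)*11 = 92.
Quadratic formula: n = (2 +/- sqrt(92)) / (-4).
So n = -sqrt(23)/2 - 1/2 ~= -2.8979 or n = -1/2 + sqrt(23)/2 ~= 1.8979.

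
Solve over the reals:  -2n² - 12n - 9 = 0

n = -5.1213 or n = -0.8787

Discriminant: (-12)² − 4·(-2)·(-9) = 72.
Quadratic formula: n = (12 ± √72) / (-4).
So n = -3 - 3·√(2)/2 ≈ -5.1213 or n = -3 + 3·√(2)/2 ≈ -0.8787.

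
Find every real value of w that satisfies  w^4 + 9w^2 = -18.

Let u = w^2. The equation becomes u^2 + 9u + 18 = 0.
Factor: (u + 6)(u + 3) = 0, so u = -6 or u = -3.
w^2 = -6 < 0 has no real solution.
w^2 = -3 < 0 has no real solution.

No real solutions.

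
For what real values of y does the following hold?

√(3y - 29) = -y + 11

Square both sides: 3y - 29 = (-y + 11)².
Expand and rearrange: y² - 25y + 150 = 0.
Solving gives y = 15 or y = 10.
Check each candidate in the original equation:
  y = 15: √(16) = 4, while -y + 11 = -4 — extraneous.
  y = 10: √(1) = 1, while -y + 11 = 1 — valid.

y = 10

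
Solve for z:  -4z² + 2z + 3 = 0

z = -0.6514 or z = 1.1514

Discriminant: (2)² − 4·(-4)·3 = 52.
Quadratic formula: z = (-2 ± √52) / (-8).
So z = 1/4 - √(13)/4 ≈ -0.6514 or z = 1/4 + √(13)/4 ≈ 1.1514.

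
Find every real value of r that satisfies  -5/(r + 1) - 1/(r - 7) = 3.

r = -2.7258 or r = 6.7258

Multiply both sides by (r + 1)(r - 7):
-5(r - 7) - (r + 1) = 3(r + 1)(r - 7).
Expand and collect terms: 3r^2 - 12r - 55 = 0.
By the quadratic formula, r = (12 +/- sqrt(804)) / 6, so r ~= 6.7258 or r ~= -2.7258.
Neither value makes a denominator zero (r != -1, r != 7), so both are valid.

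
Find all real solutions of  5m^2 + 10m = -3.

Rearrange to standard form: 5m^2 + 10m + 3 = 0.
Discriminant: (10)^2 - 4*5*3 = 40.
Quadratic formula: m = (-10 +/- sqrt(40)) / 10.
So m = -1 + sqrt(10)/5 ~= -0.3675 or m = -1 - sqrt(10)/5 ~= -1.6325.

m = -1.6325 or m = -0.3675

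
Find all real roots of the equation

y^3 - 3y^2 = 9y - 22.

y = -2.8541 or y = 2 or y = 3.8541

Rearrange: y^3 - 3y^2 - 9y + 22 = 0.
Possible rational roots are divisors of 22. Testing y = 2 gives 0, so (y - 2) is a factor.
Divide: y^3 - 3y^2 - 9y + 22 = (y - 2)(y^2 - y - 11).
Apply the quadratic formula to y^2 - y - 11 = 0: y = (1 +/- sqrt(45))/2, i.e. y ~= 3.8541 or y ~= -2.8541.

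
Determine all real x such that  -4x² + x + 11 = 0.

Discriminant: (1)² − 4·(-4)·11 = 177.
Quadratic formula: x = (-1 ± √177) / (-8).
So x = 1/8 - √(177)/8 ≈ -1.538 or x = 1/8 + √(177)/8 ≈ 1.788.

x = -1.538 or x = 1.788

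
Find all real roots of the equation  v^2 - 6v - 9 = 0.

v = -1.2426 or v = 7.2426

Discriminant: (-6)^2 - 4*1*(-9) = 72.
Quadratic formula: v = (6 +/- sqrt(72)) / 2.
So v = 3 + 3*sqrt(2) ~= 7.2426 or v = 3 - 3*sqrt(2) ~= -1.2426.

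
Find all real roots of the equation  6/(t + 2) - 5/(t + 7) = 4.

Multiply both sides by (t + 2)(t + 7):
6(t + 7) - 5(t + 2) = 4(t + 2)(t + 7).
Expand and collect terms: 4t² + 35t + 24 = 0.
Factor or apply the quadratic formula: t = -0.75 or t = -8.
Neither value makes a denominator zero (t ≠ -2, t ≠ -7), so both are valid.

t = -8 or t = -0.75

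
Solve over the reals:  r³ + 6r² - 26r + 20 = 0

r = -9.099 or r = 1.099 or r = 2

Possible rational roots are divisors of 20. Testing r = 2 gives 0, so (r - 2) is a factor.
Divide: r³ + 6r² - 26r + 20 = (r - 2)(r² + 8r - 10).
Apply the quadratic formula to r² + 8r - 10 = 0: r = (-8 ± √104)/2, i.e. r ≈ 1.099 or r ≈ -9.099.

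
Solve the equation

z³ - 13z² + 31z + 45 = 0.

z = -1 or z = 5 or z = 9

Possible rational roots are divisors of 45. Testing z = 5 gives 0, so (z - 5) is a factor.
Divide: z³ - 13z² + 31z + 45 = (z - 5)(z² - 8z - 9).
Factor the quadratic: z = 9 or z = -1.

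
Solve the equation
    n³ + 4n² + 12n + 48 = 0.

Possible rational roots are divisors of 48. Testing n = -4 gives 0, so (n + 4) is a factor.
Divide: n³ + 4n² + 12n + 48 = (n + 4)(n² + 12).
The quadratic n² + 12 has discriminant -48 < 0, so no further real roots.

n = -4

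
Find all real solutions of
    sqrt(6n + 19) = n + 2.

Square both sides: 6n + 19 = (n + 2)^2.
Expand and rearrange: n^2 - 2n - 15 = 0.
Solving gives n = 5 or n = -3.
Check each candidate in the original equation:
  n = 5: sqrt(49) = 7, while n + 2 = 7 — valid.
  n = -3: sqrt(1) = 1, while n + 2 = -1 — extraneous.

n = 5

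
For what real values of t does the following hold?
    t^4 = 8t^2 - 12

Let u = t^2. The equation becomes u^2 - 8u + 12 = 0.
Factor: (u - 6)(u - 2) = 0, so u = 6 or u = 2.
t^2 = 6 gives t = +/-sqrt(6) ~= +/-2.4495.
t^2 = 2 gives t = +/-sqrt(2) ~= +/-1.4142.

t = -2.4495 or t = -1.4142 or t = 1.4142 or t = 2.4495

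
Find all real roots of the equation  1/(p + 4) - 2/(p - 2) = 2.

p = -3.386 or p = 0.886

Multiply both sides by (p + 4)(p - 2):
(p - 2) - 2(p + 4) = 2(p + 4)(p - 2).
Expand and collect terms: 2p² + 5p - 6 = 0.
By the quadratic formula, p = (-5 ± √73) / 4, so p ≈ 0.886 or p ≈ -3.386.
Neither value makes a denominator zero (p ≠ -4, p ≠ 2), so both are valid.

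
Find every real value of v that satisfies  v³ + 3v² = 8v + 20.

Rearrange: v³ + 3v² - 8v - 20 = 0.
Possible rational roots are divisors of -20. Testing v = -2 gives 0, so (v + 2) is a factor.
Divide: v³ + 3v² - 8v - 20 = (v + 2)(v² + v - 10).
Apply the quadratic formula to v² + v - 10 = 0: v = (-1 ± √41)/2, i.e. v ≈ 2.7016 or v ≈ -3.7016.

v = -3.7016 or v = -2 or v = 2.7016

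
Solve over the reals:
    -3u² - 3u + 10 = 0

Discriminant: (-3)² − 4·(-3)·10 = 129.
Quadratic formula: u = (3 ± √129) / (-6).
So u = -√(129)/6 - 1/2 ≈ -2.393 or u = -1/2 + √(129)/6 ≈ 1.393.

u = -2.393 or u = 1.393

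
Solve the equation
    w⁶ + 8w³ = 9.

w = -2.0801 or w = 1

Let u = w³. The equation becomes u² + 8u - 9 = 0.
Factor: (u + 9)(u - 1) = 0, so u = -9 or u = 1.
w³ = -9 gives w = -∛(9) ≈ -2.0801.
w³ = 1 gives w = 1.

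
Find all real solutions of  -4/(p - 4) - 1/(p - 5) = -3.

Multiply both sides by (p - 4)(p - 5):
-4(p - 5) - (p - 4) = -3(p - 4)(p - 5).
Expand and collect terms: -3p^2 + 32p - 84 = 0.
Factor or apply the quadratic formula: p = 4.6667 or p = 6.
Neither value makes a denominator zero (p != 4, p != 5), so both are valid.

p = 4.6667 or p = 6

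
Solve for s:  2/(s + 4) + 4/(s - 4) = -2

Multiply both sides by (s + 4)(s - 4):
2(s - 4) + 4(s + 4) = -2(s + 4)(s - 4).
Expand and collect terms: -2s² - 6s + 24 = 0.
By the quadratic formula, s = (6 ± √228) / -4, so s ≈ -5.2749 or s ≈ 2.2749.
Neither value makes a denominator zero (s ≠ -4, s ≠ 4), so both are valid.

s = -5.2749 or s = 2.2749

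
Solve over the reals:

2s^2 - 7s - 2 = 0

s = -0.2656 or s = 3.7656

Discriminant: (-7)^2 - 4*2*(-2) = 65.
Quadratic formula: s = (7 +/- sqrt(65)) / 4.
So s = 7/4 + sqrt(65)/4 ~= 3.7656 or s = 7/4 - sqrt(65)/4 ~= -0.2656.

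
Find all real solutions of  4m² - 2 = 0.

Discriminant: (0)² − 4·4·(-2) = 32.
Quadratic formula: m = (0 ± √32) / 8.
So m = √(2)/2 ≈ 0.7071 or m = -√(2)/2 ≈ -0.7071.

m = -0.7071 or m = 0.7071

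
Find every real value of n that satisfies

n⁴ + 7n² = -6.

No real solutions.

Let u = n². The equation becomes u² + 7u + 6 = 0.
Factor: (u + 6)(u + 1) = 0, so u = -6 or u = -1.
n² = -6 < 0 has no real solution.
n² = -1 < 0 has no real solution.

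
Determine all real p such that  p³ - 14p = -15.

p = -4.1926 or p = 1.1926 or p = 3

Rearrange: p³ - 14p + 15 = 0.
Possible rational roots are divisors of 15. Testing p = 3 gives 0, so (p - 3) is a factor.
Divide: p³ - 14p + 15 = (p - 3)(p² + 3p - 5).
Apply the quadratic formula to p² + 3p - 5 = 0: p = (-3 ± √29)/2, i.e. p ≈ 1.1926 or p ≈ -4.1926.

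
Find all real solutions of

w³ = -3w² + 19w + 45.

Rearrange: w³ + 3w² - 19w - 45 = 0.
Possible rational roots are divisors of -45. Testing w = -5 gives 0, so (w + 5) is a factor.
Divide: w³ + 3w² - 19w - 45 = (w + 5)(w² - 2w - 9).
Apply the quadratic formula to w² - 2w - 9 = 0: w = (2 ± √40)/2, i.e. w ≈ 4.1623 or w ≈ -2.1623.

w = -5 or w = -2.1623 or w = 4.1623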